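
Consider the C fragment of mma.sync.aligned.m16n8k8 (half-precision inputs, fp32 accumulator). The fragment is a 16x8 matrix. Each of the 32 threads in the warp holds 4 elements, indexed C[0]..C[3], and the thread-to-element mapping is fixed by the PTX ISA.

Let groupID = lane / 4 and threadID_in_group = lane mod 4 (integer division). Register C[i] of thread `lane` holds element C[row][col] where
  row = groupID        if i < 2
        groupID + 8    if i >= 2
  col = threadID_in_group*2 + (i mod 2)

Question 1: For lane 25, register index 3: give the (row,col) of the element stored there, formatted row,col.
L=25->gid=25>>2=6, tid=25&3=1
[3]->row 6+8=14  col 1·2+1=3

14,3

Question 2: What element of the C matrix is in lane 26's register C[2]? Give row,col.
14,4

lane 26: g=6 (26/4), t=2 (26%4)
i=2: r=6+8=14, c=2*2+0=4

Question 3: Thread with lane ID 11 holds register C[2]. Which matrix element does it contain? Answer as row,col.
L=11->gid=11>>2=2, tid=11&3=3
[2]->row 2+8=10  col 3·2+0=6

10,6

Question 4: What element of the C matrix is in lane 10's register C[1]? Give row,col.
2,5

lane 10: gr=2 (10/4), th=2 (10%4)
i=1: r=2+0=2, c=2*2+1=5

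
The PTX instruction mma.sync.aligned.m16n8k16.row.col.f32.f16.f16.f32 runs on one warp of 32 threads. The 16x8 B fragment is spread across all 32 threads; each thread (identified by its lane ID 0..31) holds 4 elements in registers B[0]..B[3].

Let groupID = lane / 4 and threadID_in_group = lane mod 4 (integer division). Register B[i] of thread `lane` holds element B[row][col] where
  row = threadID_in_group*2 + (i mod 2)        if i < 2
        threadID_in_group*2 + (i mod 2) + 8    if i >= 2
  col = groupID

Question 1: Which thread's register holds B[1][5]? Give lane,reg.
20,1

c: 5->gid=5  r: 1->r8=0,tid=0,i&1=1
L=5*4+0=20  i=0*2+1=1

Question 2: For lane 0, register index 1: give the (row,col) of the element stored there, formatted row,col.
1,0

0: gid=0,tid=0
[1] (0*2+1+0,0) = (1,0)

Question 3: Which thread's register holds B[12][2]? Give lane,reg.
10,2

c:2=>grp=2  r:12=>rB=1,tig=2,lo=0
L=2*4+2=10  i=1*2+0=2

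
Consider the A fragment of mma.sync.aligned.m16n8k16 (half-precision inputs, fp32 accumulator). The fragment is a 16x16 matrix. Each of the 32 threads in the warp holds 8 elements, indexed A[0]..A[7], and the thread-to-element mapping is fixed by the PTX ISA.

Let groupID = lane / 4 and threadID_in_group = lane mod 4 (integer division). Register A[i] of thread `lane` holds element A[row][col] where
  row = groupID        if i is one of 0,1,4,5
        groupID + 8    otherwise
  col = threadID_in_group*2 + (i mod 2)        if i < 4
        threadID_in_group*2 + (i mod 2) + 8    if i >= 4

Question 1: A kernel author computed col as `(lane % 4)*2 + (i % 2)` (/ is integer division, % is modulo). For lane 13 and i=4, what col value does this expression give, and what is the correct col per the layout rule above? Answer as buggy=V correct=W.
buggy=2 correct=10

`(lane % 4)*2 + (i % 2)`[13,4]=>2
lane 13: grp=3 (13/4), tig=1 (13%4)
i=4: r=3+0=3, c=1*2+0+8=10
col: 2 vs 10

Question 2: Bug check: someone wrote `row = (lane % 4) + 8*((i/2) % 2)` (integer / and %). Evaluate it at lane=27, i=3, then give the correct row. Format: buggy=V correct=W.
buggy=11 correct=14

`(lane % 4) + 8*((i/2) % 2)`[27,3]=>11
27: grp=6,tig=3
[3] (6+8,3*2+1+0) = (14,7)
row: 11 vs 14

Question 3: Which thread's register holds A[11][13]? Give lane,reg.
14,7

r:11=>grp=3,rB=1  c:13=>cB=1,tig=2,lo=1
L=3*4+2=14  i=1*4+1*2+1=7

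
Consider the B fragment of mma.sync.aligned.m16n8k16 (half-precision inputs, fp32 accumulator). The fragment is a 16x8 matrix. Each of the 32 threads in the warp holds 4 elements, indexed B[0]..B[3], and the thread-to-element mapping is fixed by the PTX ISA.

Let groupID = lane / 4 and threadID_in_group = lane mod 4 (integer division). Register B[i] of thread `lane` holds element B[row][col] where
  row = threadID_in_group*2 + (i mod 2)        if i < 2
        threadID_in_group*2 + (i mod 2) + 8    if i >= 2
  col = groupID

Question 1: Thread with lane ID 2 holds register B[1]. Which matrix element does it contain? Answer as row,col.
2: g=0,t=2
[1] (2*2+1+0,0) = (5,0)

5,0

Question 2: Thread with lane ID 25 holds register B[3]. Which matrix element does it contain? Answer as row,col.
25: gid=6,tid=1
[3] (1*2+1+8,6) = (11,6)

11,6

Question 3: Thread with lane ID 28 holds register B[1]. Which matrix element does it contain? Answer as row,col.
28: g=7,t=0
[1] (0*2+1+0,7) = (1,7)

1,7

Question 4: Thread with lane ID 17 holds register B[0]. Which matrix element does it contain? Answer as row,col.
lane 17=>17/4=4, 17 mod 4=1
i=0  r:2·1+0+0=>2  c:4

2,4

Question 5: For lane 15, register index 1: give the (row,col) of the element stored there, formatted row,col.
L=15->gid=15>>2=3, tid=15&3=3
[1]->row 3·2+1+0=7  col gid=3

7,3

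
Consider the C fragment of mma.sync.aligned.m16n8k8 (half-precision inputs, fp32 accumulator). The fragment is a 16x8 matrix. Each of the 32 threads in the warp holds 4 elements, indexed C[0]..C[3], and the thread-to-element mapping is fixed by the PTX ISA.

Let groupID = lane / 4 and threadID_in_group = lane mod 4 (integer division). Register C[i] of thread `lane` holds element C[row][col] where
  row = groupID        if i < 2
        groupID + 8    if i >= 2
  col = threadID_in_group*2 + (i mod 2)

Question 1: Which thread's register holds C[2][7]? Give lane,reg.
11,1

r=2→G=2,rhi=0  c=7→T=3,p=1
L=2*4+3=11  i=0*2+1=1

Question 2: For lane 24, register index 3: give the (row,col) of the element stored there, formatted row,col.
lane 24: grp=6 (24/4), tig=0 (24%4)
i=3: r=6+8=14, c=0*2+1=1

14,1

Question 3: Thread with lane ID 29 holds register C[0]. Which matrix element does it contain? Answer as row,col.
lane 29→29/4=7, 29 mod 4=1
i=0  r:7+0→7  c:2·1+0→2

7,2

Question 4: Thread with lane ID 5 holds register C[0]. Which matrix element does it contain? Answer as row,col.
1,2

lane 5->5/4=1, 5 mod 4=1
i=0  r:1+0->1  c:2·1+0->2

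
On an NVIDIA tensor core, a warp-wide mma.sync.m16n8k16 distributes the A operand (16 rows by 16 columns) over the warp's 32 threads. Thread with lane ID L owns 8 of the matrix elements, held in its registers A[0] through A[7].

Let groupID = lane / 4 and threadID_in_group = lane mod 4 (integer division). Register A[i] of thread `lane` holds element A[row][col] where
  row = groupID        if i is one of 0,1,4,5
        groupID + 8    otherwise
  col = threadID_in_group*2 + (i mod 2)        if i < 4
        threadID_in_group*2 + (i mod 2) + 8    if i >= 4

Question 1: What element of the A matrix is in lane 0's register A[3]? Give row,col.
8,1

0: g=0,t=0
[3] (0+8,0*2+1+0) = (8,1)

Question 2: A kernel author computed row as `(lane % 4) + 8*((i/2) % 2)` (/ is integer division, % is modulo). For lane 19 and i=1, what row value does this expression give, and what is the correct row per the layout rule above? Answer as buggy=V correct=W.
buggy=3 correct=4

`(lane % 4) + 8*((i/2) % 2)`[19,1]->3
19: g=4,t=3
[1] (4+0,3*2+1+0) = (4,7)
row: 3 vs 4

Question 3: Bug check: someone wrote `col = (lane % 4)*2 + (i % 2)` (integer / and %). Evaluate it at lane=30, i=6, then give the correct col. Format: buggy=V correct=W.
`(lane % 4)*2 + (i % 2)`[30,6]⇒4
lane 30⇒30/4=7, 30 mod 4=2
i=6  r:7+8⇒15  c:2·2+0+8⇒12
col: 4 vs 12

buggy=4 correct=12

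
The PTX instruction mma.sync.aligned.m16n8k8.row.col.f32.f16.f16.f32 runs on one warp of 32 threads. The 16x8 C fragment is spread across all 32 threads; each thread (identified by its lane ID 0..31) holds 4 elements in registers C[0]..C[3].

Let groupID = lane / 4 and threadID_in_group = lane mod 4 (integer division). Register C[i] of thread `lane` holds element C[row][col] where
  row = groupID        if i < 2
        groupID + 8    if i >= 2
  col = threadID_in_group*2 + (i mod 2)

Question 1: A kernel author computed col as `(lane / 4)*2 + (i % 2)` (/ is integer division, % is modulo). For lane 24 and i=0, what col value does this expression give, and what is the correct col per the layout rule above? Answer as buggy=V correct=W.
`(lane / 4)*2 + (i % 2)`[24,0]⇒12
lane 24⇒24/4=6, 24 mod 4=0
i=0  r:6+0⇒6  c:2·0+0⇒0
col: 12 vs 0

buggy=12 correct=0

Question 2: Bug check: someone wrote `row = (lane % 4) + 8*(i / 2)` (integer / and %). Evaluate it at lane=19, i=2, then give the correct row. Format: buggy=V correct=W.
buggy=11 correct=12

`(lane % 4) + 8*(i / 2)`[19,2]->11
lane 19: g=4 (19/4), t=3 (19%4)
i=2: r=4+8=12, c=3*2+0=6
row: 11 vs 12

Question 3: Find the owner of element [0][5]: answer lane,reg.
2,1

r:0=>grp=0,rB=0  c:5=>tig=2,lo=1
L=0*4+2=2  i=0*2+1=1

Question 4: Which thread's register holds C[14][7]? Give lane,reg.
27,3

r=14⇒gr=6,Rb=1  c=7⇒th=3,odd=1
L=6*4+3=27  i=1*2+1=3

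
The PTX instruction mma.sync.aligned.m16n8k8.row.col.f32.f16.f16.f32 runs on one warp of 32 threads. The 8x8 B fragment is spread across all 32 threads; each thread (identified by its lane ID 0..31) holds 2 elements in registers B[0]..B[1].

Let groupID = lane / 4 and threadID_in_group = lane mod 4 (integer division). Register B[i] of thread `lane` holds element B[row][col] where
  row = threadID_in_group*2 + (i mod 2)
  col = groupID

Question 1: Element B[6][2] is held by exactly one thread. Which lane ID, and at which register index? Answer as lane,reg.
11,0

c: 2->gid=2  r: 6->tid=3,i&1=0
L=2*4+3=11  i=0=0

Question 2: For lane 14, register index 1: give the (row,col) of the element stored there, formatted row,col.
5,3

lane 14: gid=3 (14/4), tid=2 (14%4)
i=1: r=2*2+1=5, c=gid=3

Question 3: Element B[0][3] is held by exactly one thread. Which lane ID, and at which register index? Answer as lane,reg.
12,0

c=3→G=3  r=0→T=0,p=0
L=3*4+0=12  i=0=0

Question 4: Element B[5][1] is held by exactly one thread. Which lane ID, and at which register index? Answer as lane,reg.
c=1→G=1  r=5→T=2,p=1
L=1*4+2=6  i=1=1

6,1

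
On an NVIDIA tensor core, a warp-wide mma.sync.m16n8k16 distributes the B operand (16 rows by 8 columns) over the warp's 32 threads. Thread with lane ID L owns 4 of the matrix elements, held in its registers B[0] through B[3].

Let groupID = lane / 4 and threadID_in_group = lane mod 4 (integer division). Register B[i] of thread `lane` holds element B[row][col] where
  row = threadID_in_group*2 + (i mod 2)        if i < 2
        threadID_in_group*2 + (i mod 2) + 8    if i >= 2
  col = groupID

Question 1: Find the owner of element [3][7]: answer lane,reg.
c=7→G=7  r=3→rhi=0,T=1,p=1
L=7*4+1=29  i=0*2+1=1

29,1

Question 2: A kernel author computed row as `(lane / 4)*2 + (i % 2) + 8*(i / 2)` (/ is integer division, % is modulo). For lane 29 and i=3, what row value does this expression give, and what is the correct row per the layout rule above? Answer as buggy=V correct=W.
buggy=23 correct=11

`(lane / 4)*2 + (i % 2) + 8*(i / 2)`[29,3]⇒23
L=29⇒gr=29>>2=7, th=29&3=1
[3]⇒row 1·2+1+8=11  col gr=7
row: 23 vs 11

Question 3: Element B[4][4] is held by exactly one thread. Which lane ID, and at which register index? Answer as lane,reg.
18,0

c=4→G=4  r=4→rhi=0,T=2,p=0
L=4*4+2=18  i=0*2+0=0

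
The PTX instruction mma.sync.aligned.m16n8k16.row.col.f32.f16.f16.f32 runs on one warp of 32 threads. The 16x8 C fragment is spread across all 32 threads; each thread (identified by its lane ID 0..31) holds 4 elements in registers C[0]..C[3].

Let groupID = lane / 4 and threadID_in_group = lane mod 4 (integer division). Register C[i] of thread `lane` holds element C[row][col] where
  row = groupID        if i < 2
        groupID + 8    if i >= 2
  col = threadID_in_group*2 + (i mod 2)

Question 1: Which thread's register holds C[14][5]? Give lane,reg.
26,3

r=14⇒gr=6,Rb=1  c=5⇒th=2,odd=1
L=6*4+2=26  i=1*2+1=3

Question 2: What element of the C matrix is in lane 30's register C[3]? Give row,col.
L=30=>grp=30>>2=7, tig=30&3=2
[3]=>row 7+8=15  col 2·2+1=5

15,5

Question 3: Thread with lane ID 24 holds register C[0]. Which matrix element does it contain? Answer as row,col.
L=24→G=24>>2=6, T=24&3=0
[0]→row 6+0=6  col 0·2+0=0

6,0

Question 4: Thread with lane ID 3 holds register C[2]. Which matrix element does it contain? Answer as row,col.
lane 3=>3/4=0, 3 mod 4=3
i=2  r:0+8=>8  c:2·3+0=>6

8,6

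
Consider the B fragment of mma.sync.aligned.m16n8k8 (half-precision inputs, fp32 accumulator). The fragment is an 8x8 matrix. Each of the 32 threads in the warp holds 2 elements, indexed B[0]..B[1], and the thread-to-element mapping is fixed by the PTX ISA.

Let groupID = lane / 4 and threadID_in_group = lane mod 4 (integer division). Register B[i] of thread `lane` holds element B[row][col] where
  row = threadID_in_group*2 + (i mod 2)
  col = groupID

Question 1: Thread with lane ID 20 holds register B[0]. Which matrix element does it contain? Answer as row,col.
0,5

L=20→G=20>>2=5, T=20&3=0
[0]→row 0·2+0=0  col G=5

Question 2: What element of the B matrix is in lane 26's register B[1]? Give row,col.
5,6

L=26⇒gr=26>>2=6, th=26&3=2
[1]⇒row 2·2+1=5  col gr=6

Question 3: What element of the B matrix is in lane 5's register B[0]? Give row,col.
L=5⇒gr=5>>2=1, th=5&3=1
[0]⇒row 1·2+0=2  col gr=1

2,1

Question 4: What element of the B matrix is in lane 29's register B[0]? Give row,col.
2,7

L=29→G=29>>2=7, T=29&3=1
[0]→row 1·2+0=2  col G=7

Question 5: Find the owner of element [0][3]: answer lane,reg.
12,0

c: 3->gid=3  r: 0->tid=0,i&1=0
L=3*4+0=12  i=0=0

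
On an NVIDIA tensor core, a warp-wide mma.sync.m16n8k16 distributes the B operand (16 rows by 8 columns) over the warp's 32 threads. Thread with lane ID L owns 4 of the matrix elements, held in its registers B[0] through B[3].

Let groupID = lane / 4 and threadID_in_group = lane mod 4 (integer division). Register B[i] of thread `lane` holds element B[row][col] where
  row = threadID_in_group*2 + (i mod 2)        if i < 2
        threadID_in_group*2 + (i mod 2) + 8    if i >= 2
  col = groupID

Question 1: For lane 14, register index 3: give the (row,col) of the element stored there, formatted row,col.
lane 14⇒14/4=3, 14 mod 4=2
i=3  r:2·2+1+8⇒13  c:3

13,3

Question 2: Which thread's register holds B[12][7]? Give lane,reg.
30,2

c:7=>grp=7  r:12=>rB=1,tig=2,lo=0
L=7*4+2=30  i=1*2+0=2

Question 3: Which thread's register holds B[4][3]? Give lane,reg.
c: 3->gid=3  r: 4->r8=0,tid=2,i&1=0
L=3*4+2=14  i=0*2+0=0

14,0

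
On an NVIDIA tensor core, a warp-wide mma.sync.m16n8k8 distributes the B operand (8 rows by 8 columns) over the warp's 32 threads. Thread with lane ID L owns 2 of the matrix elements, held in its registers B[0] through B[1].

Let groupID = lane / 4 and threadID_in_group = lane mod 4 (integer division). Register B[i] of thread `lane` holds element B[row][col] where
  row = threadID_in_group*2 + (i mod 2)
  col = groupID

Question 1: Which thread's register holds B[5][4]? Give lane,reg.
c:4=>grp=4  r:5=>tig=2,lo=1
L=4*4+2=18  i=1=1

18,1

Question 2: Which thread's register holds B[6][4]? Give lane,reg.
19,0

c=4→G=4  r=6→T=3,p=0
L=4*4+3=19  i=0=0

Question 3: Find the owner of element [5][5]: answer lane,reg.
c: 5->gid=5  r: 5->tid=2,i&1=1
L=5*4+2=22  i=1=1

22,1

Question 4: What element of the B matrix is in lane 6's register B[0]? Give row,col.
4,1

lane 6->6/4=1, 6 mod 4=2
i=0  r:2·2+0->4  c:1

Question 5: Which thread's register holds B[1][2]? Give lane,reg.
c:2=>grp=2  r:1=>tig=0,lo=1
L=2*4+0=8  i=1=1

8,1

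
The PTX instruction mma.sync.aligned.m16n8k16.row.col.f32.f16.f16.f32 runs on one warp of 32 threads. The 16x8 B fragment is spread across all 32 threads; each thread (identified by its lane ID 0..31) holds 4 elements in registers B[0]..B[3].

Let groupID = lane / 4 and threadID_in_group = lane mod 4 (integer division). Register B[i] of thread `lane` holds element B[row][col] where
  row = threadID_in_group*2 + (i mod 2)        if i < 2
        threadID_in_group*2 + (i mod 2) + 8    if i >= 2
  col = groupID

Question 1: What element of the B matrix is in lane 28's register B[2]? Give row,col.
28: G=7,T=0
[2] (0*2+0+8,7) = (8,7)

8,7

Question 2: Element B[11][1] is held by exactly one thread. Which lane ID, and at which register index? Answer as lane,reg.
5,3

c=1→G=1  r=11→rhi=1,T=1,p=1
L=1*4+1=5  i=1*2+1=3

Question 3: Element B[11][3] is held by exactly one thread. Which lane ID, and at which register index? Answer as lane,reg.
13,3

c: 3->gid=3  r: 11->r8=1,tid=1,i&1=1
L=3*4+1=13  i=1*2+1=3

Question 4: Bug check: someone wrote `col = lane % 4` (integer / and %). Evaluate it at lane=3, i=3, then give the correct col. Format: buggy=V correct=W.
buggy=3 correct=0

`lane % 4`[3,3]⇒3
L=3⇒gr=3>>2=0, th=3&3=3
[3]⇒row 3·2+1+8=15  col gr=0
col: 3 vs 0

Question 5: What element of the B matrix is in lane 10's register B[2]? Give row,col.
12,2

lane 10→10/4=2, 10 mod 4=2
i=2  r:2·2+0+8→12  c:2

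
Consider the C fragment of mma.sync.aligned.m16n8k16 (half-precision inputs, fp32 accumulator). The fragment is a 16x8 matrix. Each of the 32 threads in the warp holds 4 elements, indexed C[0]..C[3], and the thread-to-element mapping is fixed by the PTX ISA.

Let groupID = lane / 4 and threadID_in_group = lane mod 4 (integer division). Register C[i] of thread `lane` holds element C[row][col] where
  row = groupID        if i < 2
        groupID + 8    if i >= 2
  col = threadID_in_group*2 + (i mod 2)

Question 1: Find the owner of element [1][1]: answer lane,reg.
r=1->g=1,rb=0  c=1->t=0,b0=1
L=1*4+0=4  i=0*2+1=1

4,1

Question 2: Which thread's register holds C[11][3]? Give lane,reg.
r=11->g=3,rb=1  c=3->t=1,b0=1
L=3*4+1=13  i=1*2+1=3

13,3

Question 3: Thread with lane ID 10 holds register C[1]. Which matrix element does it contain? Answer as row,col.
2,5

lane 10: gid=2 (10/4), tid=2 (10%4)
i=1: r=2+0=2, c=2*2+1=5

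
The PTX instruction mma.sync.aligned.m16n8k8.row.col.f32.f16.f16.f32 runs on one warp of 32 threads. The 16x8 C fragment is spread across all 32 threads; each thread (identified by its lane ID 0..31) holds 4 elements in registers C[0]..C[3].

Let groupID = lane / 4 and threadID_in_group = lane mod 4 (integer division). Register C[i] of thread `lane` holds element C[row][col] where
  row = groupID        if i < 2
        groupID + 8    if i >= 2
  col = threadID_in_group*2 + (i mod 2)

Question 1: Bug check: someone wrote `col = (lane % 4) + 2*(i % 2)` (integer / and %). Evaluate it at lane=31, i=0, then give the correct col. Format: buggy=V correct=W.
`(lane % 4) + 2*(i % 2)`[31,0]->3
L=31->gid=31>>2=7, tid=31&3=3
[0]->row 7+0=7  col 3·2+0=6
col: 3 vs 6

buggy=3 correct=6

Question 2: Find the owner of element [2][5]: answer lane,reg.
10,1

r=2⇒gr=2,Rb=0  c=5⇒th=2,odd=1
L=2*4+2=10  i=0*2+1=1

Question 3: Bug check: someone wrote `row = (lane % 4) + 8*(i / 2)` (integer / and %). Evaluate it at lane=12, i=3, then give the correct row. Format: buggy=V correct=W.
`(lane % 4) + 8*(i / 2)`[12,3]⇒8
lane 12⇒12/4=3, 12 mod 4=0
i=3  r:3+8⇒11  c:2·0+1⇒1
row: 8 vs 11

buggy=8 correct=11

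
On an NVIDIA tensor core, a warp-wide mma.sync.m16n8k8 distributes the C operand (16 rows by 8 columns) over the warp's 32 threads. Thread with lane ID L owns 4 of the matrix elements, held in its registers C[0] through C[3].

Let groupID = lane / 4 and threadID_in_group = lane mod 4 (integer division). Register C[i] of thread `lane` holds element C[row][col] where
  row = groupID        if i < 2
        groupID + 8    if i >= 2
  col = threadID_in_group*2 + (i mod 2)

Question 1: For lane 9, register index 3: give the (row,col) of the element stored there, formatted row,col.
10,3

L=9=>grp=9>>2=2, tig=9&3=1
[3]=>row 2+8=10  col 1·2+1=3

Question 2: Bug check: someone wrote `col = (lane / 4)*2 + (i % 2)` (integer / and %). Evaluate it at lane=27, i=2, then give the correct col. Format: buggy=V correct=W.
buggy=12 correct=6

`(lane / 4)*2 + (i % 2)`[27,2]->12
lane 27: gid=6 (27/4), tid=3 (27%4)
i=2: r=6+8=14, c=3*2+0=6
col: 12 vs 6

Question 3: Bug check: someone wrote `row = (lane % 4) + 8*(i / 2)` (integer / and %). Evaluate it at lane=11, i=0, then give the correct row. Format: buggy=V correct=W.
`(lane % 4) + 8*(i / 2)`[11,0]=>3
lane 11: grp=2 (11/4), tig=3 (11%4)
i=0: r=2+0=2, c=3*2+0=6
row: 3 vs 2

buggy=3 correct=2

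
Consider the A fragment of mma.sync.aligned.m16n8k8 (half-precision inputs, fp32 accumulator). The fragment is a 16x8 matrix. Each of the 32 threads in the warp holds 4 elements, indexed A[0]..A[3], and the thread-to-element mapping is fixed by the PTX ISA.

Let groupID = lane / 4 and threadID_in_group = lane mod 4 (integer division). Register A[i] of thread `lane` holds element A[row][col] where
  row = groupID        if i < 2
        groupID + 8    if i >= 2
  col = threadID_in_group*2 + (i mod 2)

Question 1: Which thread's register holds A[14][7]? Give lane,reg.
r=14→G=6,rhi=1  c=7→T=3,p=1
L=6*4+3=27  i=1*2+1=3

27,3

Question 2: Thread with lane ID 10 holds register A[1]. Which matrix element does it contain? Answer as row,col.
2,5

lane 10->10/4=2, 10 mod 4=2
i=1  r:2+0->2  c:2·2+1->5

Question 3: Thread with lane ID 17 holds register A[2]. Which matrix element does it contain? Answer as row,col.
12,2

17: g=4,t=1
[2] (4+8,1*2+0) = (12,2)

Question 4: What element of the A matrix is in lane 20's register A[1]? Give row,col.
lane 20→20/4=5, 20 mod 4=0
i=1  r:5+0→5  c:2·0+1→1

5,1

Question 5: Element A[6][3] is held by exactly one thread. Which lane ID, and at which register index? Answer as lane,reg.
r: 6->gid=6,r8=0  c: 3->tid=1,i&1=1
L=6*4+1=25  i=0*2+1=1

25,1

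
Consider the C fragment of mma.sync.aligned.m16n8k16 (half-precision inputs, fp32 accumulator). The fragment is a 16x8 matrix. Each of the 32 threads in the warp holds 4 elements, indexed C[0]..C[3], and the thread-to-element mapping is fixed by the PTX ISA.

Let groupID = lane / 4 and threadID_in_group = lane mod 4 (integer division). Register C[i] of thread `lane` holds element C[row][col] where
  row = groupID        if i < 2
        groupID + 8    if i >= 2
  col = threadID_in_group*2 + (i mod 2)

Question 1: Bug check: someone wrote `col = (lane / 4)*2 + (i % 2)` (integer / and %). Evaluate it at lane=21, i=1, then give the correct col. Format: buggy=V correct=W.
`(lane / 4)*2 + (i % 2)`[21,1]->11
21: g=5,t=1
[1] (5+0,1*2+1) = (5,3)
col: 11 vs 3

buggy=11 correct=3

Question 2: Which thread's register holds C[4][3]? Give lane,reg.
r=4⇒gr=4,Rb=0  c=3⇒th=1,odd=1
L=4*4+1=17  i=0*2+1=1

17,1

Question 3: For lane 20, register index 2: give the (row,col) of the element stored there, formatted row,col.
13,0

L=20⇒gr=20>>2=5, th=20&3=0
[2]⇒row 5+8=13  col 0·2+0=0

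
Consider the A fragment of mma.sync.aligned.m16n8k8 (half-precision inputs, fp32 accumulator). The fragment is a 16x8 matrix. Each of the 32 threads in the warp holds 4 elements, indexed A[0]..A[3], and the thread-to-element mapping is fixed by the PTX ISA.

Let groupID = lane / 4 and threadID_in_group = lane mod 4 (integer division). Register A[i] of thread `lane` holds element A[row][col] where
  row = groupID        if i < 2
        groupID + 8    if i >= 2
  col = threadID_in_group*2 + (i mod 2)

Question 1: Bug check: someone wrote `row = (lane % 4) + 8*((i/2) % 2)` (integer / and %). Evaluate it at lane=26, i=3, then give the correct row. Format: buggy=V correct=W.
buggy=10 correct=14

`(lane % 4) + 8*((i/2) % 2)`[26,3]⇒10
L=26⇒gr=26>>2=6, th=26&3=2
[3]⇒row 6+8=14  col 2·2+1=5
row: 10 vs 14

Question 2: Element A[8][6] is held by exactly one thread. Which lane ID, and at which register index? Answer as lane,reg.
r=8->g=0,rb=1  c=6->t=3,b0=0
L=0*4+3=3  i=1*2+0=2

3,2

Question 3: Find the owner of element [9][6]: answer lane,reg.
7,2

r=9⇒gr=1,Rb=1  c=6⇒th=3,odd=0
L=1*4+3=7  i=1*2+0=2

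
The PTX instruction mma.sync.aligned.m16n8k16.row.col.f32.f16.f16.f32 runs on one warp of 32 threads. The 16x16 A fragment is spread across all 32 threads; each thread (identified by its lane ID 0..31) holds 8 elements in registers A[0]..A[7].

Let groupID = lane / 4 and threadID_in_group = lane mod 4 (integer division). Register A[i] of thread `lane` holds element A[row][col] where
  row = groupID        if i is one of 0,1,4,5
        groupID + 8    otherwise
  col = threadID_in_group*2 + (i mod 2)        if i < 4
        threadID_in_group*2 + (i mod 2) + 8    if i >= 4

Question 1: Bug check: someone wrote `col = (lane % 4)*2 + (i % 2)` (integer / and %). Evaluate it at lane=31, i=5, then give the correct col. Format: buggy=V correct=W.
`(lane % 4)*2 + (i % 2)`[31,5]->7
lane 31: gid=7 (31/4), tid=3 (31%4)
i=5: r=7+0=7, c=3*2+1+8=15
col: 7 vs 15

buggy=7 correct=15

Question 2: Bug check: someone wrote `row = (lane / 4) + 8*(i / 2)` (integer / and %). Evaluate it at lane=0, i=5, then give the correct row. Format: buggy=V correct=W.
buggy=16 correct=0

`(lane / 4) + 8*(i / 2)`[0,5]->16
0: gid=0,tid=0
[5] (0+0,0*2+1+8) = (0,9)
row: 16 vs 0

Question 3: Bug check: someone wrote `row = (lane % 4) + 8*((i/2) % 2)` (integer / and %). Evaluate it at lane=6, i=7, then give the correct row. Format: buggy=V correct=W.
buggy=10 correct=9

`(lane % 4) + 8*((i/2) % 2)`[6,7]->10
L=6->g=6>>2=1, t=6&3=2
[7]->row 1+8=9  col 2·2+1+8=13
row: 10 vs 9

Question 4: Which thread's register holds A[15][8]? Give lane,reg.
28,6

r=15⇒gr=7,Rb=1  c=8⇒Cb=1,th=0,odd=0
L=7*4+0=28  i=1*4+1*2+0=6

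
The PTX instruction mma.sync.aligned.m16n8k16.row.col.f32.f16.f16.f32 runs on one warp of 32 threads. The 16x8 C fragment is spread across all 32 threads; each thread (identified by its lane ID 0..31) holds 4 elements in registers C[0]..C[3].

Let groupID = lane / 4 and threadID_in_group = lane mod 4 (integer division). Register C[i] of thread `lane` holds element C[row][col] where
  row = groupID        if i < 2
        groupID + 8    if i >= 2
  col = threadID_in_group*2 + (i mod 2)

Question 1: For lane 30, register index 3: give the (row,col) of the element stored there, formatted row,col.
L=30->g=30>>2=7, t=30&3=2
[3]->row 7+8=15  col 2·2+1=5

15,5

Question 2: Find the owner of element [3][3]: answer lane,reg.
r=3⇒gr=3,Rb=0  c=3⇒th=1,odd=1
L=3*4+1=13  i=0*2+1=1

13,1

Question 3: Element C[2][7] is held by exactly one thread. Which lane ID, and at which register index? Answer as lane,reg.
11,1

r=2->g=2,rb=0  c=7->t=3,b0=1
L=2*4+3=11  i=0*2+1=1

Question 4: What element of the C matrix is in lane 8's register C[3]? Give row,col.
10,1

8: G=2,T=0
[3] (2+8,0*2+1) = (10,1)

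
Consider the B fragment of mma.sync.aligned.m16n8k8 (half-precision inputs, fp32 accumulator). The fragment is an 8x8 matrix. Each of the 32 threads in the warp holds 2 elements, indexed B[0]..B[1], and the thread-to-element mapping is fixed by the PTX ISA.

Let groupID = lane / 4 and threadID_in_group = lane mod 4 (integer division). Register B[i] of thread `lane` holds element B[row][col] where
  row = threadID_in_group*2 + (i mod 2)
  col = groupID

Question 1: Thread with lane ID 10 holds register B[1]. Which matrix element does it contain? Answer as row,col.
5,2

L=10→G=10>>2=2, T=10&3=2
[1]→row 2·2+1=5  col G=2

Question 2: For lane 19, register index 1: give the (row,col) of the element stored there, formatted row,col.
7,4

lane 19: gr=4 (19/4), th=3 (19%4)
i=1: r=3*2+1=7, c=gr=4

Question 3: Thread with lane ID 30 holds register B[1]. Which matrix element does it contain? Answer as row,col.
5,7

30: G=7,T=2
[1] (2*2+1,7) = (5,7)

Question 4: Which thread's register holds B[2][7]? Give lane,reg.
c=7→G=7  r=2→T=1,p=0
L=7*4+1=29  i=0=0

29,0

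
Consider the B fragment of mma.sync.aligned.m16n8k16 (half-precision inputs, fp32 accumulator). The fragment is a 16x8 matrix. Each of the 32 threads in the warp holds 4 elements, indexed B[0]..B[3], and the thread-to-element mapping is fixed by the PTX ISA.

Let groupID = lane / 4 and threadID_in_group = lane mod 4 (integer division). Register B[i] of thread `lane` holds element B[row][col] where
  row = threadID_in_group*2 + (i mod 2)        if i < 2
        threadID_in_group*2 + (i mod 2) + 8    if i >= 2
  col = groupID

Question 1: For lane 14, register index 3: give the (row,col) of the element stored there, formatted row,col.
13,3

L=14⇒gr=14>>2=3, th=14&3=2
[3]⇒row 2·2+1+8=13  col gr=3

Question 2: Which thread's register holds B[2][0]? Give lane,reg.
c: 0->gid=0  r: 2->r8=0,tid=1,i&1=0
L=0*4+1=1  i=0*2+0=0

1,0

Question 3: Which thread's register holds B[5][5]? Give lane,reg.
22,1

c:5=>grp=5  r:5=>rB=0,tig=2,lo=1
L=5*4+2=22  i=0*2+1=1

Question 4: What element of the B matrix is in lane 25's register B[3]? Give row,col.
lane 25->25/4=6, 25 mod 4=1
i=3  r:2·1+1+8->11  c:6

11,6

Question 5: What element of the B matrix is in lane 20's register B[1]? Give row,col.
lane 20→20/4=5, 20 mod 4=0
i=1  r:2·0+1+0→1  c:5

1,5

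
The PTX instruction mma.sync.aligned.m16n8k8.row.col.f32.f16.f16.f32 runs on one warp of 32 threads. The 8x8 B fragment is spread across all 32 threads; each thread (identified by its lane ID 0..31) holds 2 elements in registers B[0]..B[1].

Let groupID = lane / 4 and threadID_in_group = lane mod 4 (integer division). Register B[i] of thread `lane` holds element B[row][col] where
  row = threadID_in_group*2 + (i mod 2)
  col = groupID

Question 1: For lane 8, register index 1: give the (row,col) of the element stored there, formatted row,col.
lane 8: grp=2 (8/4), tig=0 (8%4)
i=1: r=0*2+1=1, c=grp=2

1,2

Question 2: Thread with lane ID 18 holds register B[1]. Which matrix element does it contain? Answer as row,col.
5,4

18: gid=4,tid=2
[1] (2*2+1,4) = (5,4)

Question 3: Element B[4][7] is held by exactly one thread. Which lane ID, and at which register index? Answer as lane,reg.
30,0

c=7->g=7  r=4->t=2,b0=0
L=7*4+2=30  i=0=0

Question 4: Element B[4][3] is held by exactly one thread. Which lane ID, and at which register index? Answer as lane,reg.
14,0

c=3→G=3  r=4→T=2,p=0
L=3*4+2=14  i=0=0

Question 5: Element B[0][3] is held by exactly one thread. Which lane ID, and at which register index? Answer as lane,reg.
12,0

c=3->g=3  r=0->t=0,b0=0
L=3*4+0=12  i=0=0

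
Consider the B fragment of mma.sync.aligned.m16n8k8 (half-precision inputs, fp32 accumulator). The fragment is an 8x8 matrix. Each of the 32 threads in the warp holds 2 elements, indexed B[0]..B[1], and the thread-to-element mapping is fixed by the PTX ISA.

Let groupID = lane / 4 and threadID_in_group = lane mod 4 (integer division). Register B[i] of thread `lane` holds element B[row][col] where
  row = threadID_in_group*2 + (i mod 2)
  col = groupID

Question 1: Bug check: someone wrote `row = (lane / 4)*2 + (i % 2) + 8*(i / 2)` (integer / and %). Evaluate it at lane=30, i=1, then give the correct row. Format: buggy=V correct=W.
buggy=15 correct=5

`(lane / 4)*2 + (i % 2) + 8*(i / 2)`[30,1]⇒15
L=30⇒gr=30>>2=7, th=30&3=2
[1]⇒row 2·2+1=5  col gr=7
row: 15 vs 5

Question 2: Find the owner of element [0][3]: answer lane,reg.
c=3→G=3  r=0→T=0,p=0
L=3*4+0=12  i=0=0

12,0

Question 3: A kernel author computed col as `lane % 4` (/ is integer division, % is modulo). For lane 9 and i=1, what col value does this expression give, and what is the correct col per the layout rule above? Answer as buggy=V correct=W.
`lane % 4`[9,1]->1
lane 9: g=2 (9/4), t=1 (9%4)
i=1: r=1*2+1=3, c=g=2
col: 1 vs 2

buggy=1 correct=2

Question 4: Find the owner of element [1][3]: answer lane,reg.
c=3⇒gr=3  r=1⇒th=0,odd=1
L=3*4+0=12  i=1=1

12,1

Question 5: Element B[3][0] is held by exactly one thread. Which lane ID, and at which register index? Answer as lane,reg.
1,1

c=0->g=0  r=3->t=1,b0=1
L=0*4+1=1  i=1=1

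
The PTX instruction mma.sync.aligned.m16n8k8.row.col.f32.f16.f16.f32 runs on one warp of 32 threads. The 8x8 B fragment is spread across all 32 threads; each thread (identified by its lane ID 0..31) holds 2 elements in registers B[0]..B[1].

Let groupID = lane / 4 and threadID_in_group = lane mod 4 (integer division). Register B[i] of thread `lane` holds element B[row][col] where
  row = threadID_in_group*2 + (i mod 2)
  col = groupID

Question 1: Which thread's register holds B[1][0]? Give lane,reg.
0,1

c: 0->gid=0  r: 1->tid=0,i&1=1
L=0*4+0=0  i=1=1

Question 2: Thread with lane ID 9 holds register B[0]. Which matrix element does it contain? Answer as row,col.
2,2

L=9=>grp=9>>2=2, tig=9&3=1
[0]=>row 1·2+0=2  col grp=2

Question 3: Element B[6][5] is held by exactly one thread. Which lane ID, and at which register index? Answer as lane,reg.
c: 5->gid=5  r: 6->tid=3,i&1=0
L=5*4+3=23  i=0=0

23,0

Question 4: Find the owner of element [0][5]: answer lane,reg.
c=5⇒gr=5  r=0⇒th=0,odd=0
L=5*4+0=20  i=0=0

20,0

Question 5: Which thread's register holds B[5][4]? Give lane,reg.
c=4⇒gr=4  r=5⇒th=2,odd=1
L=4*4+2=18  i=1=1

18,1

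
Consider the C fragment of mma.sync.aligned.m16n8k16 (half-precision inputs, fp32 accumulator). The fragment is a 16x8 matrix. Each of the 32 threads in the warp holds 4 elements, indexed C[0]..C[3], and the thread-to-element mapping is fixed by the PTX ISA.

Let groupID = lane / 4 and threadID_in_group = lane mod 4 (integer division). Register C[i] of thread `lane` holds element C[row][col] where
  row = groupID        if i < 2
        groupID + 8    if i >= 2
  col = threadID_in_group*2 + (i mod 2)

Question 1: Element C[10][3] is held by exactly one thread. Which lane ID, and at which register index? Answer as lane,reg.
r=10⇒gr=2,Rb=1  c=3⇒th=1,odd=1
L=2*4+1=9  i=1*2+1=3

9,3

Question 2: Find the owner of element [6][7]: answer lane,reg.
27,1

r=6->g=6,rb=0  c=7->t=3,b0=1
L=6*4+3=27  i=0*2+1=1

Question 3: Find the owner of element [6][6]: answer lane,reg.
r=6->g=6,rb=0  c=6->t=3,b0=0
L=6*4+3=27  i=0*2+0=0

27,0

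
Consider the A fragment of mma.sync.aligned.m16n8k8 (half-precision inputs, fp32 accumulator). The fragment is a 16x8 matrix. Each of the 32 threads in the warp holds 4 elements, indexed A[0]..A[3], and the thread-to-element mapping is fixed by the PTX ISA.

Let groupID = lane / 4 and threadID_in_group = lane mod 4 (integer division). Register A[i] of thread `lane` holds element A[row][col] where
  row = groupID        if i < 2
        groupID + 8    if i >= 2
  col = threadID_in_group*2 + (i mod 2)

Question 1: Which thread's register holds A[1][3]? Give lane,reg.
5,1

r:1=>grp=1,rB=0  c:3=>tig=1,lo=1
L=1*4+1=5  i=0*2+1=1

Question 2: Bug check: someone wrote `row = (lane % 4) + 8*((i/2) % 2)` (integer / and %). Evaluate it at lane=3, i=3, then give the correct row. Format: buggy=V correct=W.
`(lane % 4) + 8*((i/2) % 2)`[3,3]→11
lane 3→3/4=0, 3 mod 4=3
i=3  r:0+8→8  c:2·3+1→7
row: 11 vs 8

buggy=11 correct=8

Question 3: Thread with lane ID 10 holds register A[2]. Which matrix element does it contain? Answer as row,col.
10,4

L=10⇒gr=10>>2=2, th=10&3=2
[2]⇒row 2+8=10  col 2·2+0=4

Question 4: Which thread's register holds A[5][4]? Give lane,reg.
22,0

r:5=>grp=5,rB=0  c:4=>tig=2,lo=0
L=5*4+2=22  i=0*2+0=0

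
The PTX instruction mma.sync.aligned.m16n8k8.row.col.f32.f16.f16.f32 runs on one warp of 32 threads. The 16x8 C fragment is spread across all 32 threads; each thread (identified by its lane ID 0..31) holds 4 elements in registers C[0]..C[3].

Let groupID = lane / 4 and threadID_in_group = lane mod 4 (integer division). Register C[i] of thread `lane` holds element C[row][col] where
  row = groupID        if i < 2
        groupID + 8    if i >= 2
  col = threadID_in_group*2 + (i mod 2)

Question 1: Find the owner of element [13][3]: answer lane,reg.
r=13⇒gr=5,Rb=1  c=3⇒th=1,odd=1
L=5*4+1=21  i=1*2+1=3

21,3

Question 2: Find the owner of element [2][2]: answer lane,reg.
9,0

r=2->g=2,rb=0  c=2->t=1,b0=0
L=2*4+1=9  i=0*2+0=0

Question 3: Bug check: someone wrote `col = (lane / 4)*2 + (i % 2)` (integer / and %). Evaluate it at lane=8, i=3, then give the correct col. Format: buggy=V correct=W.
buggy=5 correct=1

`(lane / 4)*2 + (i % 2)`[8,3]=>5
8: grp=2,tig=0
[3] (2+8,0*2+1) = (10,1)
col: 5 vs 1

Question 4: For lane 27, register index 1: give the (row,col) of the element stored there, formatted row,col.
lane 27: G=6 (27/4), T=3 (27%4)
i=1: r=6+0=6, c=3*2+1=7

6,7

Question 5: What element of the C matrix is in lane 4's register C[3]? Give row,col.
9,1

lane 4: gr=1 (4/4), th=0 (4%4)
i=3: r=1+8=9, c=0*2+1=1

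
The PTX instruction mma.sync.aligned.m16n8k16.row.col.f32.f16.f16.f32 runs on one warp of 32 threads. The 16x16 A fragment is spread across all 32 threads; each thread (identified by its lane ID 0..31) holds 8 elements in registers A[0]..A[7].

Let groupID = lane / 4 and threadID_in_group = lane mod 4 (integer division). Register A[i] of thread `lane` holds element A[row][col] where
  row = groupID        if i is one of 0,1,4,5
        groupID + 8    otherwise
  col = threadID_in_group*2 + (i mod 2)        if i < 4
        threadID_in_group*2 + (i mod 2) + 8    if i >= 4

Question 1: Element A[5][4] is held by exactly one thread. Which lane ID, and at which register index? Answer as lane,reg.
r=5⇒gr=5,Rb=0  c=4⇒Cb=0,th=2,odd=0
L=5*4+2=22  i=0*4+0*2+0=0

22,0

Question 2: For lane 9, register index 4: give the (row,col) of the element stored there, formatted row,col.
L=9->g=9>>2=2, t=9&3=1
[4]->row 2+0=2  col 1·2+0+8=10

2,10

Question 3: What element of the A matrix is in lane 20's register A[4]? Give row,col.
5,8

20: grp=5,tig=0
[4] (5+0,0*2+0+8) = (5,8)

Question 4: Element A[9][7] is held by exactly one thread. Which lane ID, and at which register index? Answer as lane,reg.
r=9⇒gr=1,Rb=1  c=7⇒Cb=0,th=3,odd=1
L=1*4+3=7  i=0*4+1*2+1=3

7,3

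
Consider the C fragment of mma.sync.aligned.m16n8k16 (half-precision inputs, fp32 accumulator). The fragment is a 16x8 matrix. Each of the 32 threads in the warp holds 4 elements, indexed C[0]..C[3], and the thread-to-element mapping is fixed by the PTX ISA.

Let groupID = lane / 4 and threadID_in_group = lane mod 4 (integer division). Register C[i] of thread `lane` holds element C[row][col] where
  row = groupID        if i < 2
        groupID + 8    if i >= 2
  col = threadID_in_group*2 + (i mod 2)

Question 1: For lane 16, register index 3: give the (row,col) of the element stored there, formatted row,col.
12,1

lane 16: gr=4 (16/4), th=0 (16%4)
i=3: r=4+8=12, c=0*2+1=1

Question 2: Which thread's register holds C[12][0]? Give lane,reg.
r=12→G=4,rhi=1  c=0→T=0,p=0
L=4*4+0=16  i=1*2+0=2

16,2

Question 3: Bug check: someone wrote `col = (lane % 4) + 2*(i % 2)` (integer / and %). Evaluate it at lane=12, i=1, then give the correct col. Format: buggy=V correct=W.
buggy=2 correct=1

`(lane % 4) + 2*(i % 2)`[12,1]→2
lane 12→12/4=3, 12 mod 4=0
i=1  r:3+0→3  c:2·0+1→1
col: 2 vs 1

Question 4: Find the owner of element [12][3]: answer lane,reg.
17,3

r:12=>grp=4,rB=1  c:3=>tig=1,lo=1
L=4*4+1=17  i=1*2+1=3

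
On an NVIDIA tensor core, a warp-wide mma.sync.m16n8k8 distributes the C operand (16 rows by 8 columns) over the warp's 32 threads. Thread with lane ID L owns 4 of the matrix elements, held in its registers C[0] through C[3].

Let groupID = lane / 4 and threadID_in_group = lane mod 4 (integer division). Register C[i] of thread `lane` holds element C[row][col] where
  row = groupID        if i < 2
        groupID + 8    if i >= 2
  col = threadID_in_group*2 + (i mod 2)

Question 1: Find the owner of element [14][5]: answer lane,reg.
r=14->g=6,rb=1  c=5->t=2,b0=1
L=6*4+2=26  i=1*2+1=3

26,3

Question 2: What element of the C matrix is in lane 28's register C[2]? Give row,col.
28: G=7,T=0
[2] (7+8,0*2+0) = (15,0)

15,0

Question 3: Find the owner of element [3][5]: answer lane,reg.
14,1

r=3->g=3,rb=0  c=5->t=2,b0=1
L=3*4+2=14  i=0*2+1=1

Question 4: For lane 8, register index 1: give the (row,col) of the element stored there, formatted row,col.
2,1

lane 8=>8/4=2, 8 mod 4=0
i=1  r:2+0=>2  c:2·0+1=>1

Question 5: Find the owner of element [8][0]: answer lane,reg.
r: 8->gid=0,r8=1  c: 0->tid=0,i&1=0
L=0*4+0=0  i=1*2+0=2

0,2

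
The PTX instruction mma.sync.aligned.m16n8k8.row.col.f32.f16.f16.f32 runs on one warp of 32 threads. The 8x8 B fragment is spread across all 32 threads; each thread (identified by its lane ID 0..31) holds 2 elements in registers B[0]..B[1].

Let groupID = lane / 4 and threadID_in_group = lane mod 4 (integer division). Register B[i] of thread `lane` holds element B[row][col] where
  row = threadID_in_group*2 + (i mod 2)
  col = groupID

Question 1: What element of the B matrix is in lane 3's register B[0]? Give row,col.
L=3→G=3>>2=0, T=3&3=3
[0]→row 3·2+0=6  col G=0

6,0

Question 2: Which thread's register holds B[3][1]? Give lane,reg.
c=1->g=1  r=3->t=1,b0=1
L=1*4+1=5  i=1=1

5,1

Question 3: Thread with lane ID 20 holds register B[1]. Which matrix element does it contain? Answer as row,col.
L=20->gid=20>>2=5, tid=20&3=0
[1]->row 0·2+1=1  col gid=5

1,5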